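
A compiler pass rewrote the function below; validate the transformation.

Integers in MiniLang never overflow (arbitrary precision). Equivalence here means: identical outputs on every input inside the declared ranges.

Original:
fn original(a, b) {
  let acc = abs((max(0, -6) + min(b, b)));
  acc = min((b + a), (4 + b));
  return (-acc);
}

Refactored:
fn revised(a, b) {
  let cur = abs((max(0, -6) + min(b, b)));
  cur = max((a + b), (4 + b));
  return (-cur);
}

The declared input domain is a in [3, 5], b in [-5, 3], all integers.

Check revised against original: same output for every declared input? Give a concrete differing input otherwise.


Take a=3, b=-5.
original: acc = 5; acc = -2; return 2
revised: cur = 5; cur = -1; return 1
2 and 1 differ, so these are not the same function on this domain.
verdict: not equivalent; witness: a=3, b=-5


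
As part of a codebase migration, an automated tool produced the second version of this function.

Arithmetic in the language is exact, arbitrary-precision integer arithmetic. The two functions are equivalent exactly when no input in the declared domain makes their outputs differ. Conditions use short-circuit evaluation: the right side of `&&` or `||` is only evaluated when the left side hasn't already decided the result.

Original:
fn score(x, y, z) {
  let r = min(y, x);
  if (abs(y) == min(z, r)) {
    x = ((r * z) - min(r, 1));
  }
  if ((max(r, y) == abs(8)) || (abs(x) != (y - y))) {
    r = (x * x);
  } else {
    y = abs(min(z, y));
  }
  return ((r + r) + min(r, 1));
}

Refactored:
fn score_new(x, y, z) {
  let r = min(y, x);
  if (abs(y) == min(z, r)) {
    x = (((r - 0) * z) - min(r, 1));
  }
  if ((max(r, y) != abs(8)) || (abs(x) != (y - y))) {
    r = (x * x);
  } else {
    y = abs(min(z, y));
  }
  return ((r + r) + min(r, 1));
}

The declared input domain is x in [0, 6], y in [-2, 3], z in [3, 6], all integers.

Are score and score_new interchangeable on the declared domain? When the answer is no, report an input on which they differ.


Try x=0, y=-2, z=3.
score: r := -2 | (abs(y) == min(z, r)): false | ((max(r, y) == abs(8)) || (abs(x) != (y - y))): false | y := 2 | result -6
score_new: r := -2 | (abs(y) == min(z, r)): false | ((max(r, y) != abs(8)) || (abs(x) != (y - y))): true | r := 0 | result 0
-6 and 0 differ, so these are not the same function on this domain.
verdict: not equivalent; witness: x=0, y=-2, z=3


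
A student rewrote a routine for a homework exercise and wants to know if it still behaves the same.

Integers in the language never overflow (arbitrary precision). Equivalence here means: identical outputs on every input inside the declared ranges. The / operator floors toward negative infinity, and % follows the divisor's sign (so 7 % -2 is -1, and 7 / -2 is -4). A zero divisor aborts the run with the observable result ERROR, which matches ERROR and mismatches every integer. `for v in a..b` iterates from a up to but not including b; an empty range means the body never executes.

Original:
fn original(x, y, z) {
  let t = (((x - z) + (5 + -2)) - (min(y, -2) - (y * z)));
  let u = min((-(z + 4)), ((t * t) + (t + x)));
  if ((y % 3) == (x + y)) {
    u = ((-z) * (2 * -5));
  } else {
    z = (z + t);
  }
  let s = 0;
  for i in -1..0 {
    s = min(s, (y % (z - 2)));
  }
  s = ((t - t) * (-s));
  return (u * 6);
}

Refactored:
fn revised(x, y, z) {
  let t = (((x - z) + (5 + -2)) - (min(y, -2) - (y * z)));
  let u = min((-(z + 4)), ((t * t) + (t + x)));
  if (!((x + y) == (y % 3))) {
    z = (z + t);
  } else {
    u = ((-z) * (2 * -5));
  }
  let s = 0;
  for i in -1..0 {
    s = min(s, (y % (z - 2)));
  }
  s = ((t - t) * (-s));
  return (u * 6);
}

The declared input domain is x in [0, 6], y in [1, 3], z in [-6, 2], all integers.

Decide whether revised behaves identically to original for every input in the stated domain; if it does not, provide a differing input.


Equivalent — the differences include boolean connective usage differs, yet no declared input distinguishes the two.
Spot check at x=1, y=2, z=-5 — original: t = 1; u = 1; ((y % 3) == (x + y)) -> false; z = -4; s = 0; [i=-1]; s = -4; s = 0; return 6. revised: t = 1; u = 1; (!((x + y) == (y % 3))) -> true; z = -4; s = 0; [i=-1]; s = -4; s = 0; return 6. Both give 6.
Across all 189 domain points the two functions coincide.
verdict: equivalent


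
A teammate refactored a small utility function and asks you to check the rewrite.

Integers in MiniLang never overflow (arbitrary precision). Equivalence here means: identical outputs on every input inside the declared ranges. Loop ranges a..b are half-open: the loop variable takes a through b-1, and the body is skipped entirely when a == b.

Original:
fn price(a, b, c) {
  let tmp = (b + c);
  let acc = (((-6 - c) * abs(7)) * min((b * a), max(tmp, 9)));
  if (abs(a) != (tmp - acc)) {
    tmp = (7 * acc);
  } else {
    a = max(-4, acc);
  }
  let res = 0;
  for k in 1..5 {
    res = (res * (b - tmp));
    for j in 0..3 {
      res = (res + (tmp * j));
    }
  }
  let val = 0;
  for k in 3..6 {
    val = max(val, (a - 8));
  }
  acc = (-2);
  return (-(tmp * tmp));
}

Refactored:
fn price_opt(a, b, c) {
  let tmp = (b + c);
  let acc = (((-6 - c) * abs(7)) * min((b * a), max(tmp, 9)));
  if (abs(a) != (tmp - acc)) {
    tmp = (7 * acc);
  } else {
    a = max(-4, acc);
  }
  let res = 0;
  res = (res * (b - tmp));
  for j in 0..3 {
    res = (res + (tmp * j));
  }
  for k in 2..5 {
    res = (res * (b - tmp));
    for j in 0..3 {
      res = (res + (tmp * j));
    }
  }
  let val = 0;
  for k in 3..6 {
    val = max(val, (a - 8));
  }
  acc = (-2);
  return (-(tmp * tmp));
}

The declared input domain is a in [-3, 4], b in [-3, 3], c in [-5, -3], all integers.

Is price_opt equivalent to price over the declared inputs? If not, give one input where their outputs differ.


Equivalent — the differences include arithmetic usage differs, statement counts differ, loop structure differs, yet no declared input distinguishes the two.
Spot check at a=0, b=1, c=-4 — price: tmp := -3 | acc := 0 | (abs(a) != (tmp - acc)): true | tmp := 0 | res := 0 | iter k=1: | res := 0 | iter j=0: | res := 0 | iter j=1: | res := 0 | iter j=2: | res := 0 | iter k=2: | res := 0 | iter j=0: | res := 0 | iter j=1: | res := 0 | iter j=2: | res := 0 | iter k=3: | res := 0 | iter j=0: | res := 0 | iter j=1: | res := 0 | iter j=2: | res := 0 | iter k=4: | res := 0 | iter j=0: | res := 0 | iter j=1: | res := 0 | iter j=2: | res := 0 | val := 0 | iter k=3: | val := 0 | iter k=4: | val := 0 | iter k=5: | val := 0 | acc := -2 | result 0. price_opt: tmp := -3 | acc := 0 | (abs(a) != (tmp - acc)): true | tmp := 0 | res := 0 | res := 0 | iter j=0: | res := 0 | iter j=1: | res := 0 | iter j=2: | res := 0 | iter k=2: | res := 0 | iter j=0: | res := 0 | iter j=1: | res := 0 | iter j=2: | res := 0 | iter k=3: | res := 0 | iter j=0: | res := 0 | iter j=1: | res := 0 | iter j=2: | res := 0 | iter k=4: | res := 0 | iter j=0: | res := 0 | iter j=1: | res := 0 | iter j=2: | res := 0 | val := 0 | iter k=3: | val := 0 | iter k=4: | val := 0 | iter k=5: | val := 0 | acc := -2 | result 0. Both give 0.
Checked all 168 inputs in the declared domain: the outputs agree on every one.
verdict: equivalent


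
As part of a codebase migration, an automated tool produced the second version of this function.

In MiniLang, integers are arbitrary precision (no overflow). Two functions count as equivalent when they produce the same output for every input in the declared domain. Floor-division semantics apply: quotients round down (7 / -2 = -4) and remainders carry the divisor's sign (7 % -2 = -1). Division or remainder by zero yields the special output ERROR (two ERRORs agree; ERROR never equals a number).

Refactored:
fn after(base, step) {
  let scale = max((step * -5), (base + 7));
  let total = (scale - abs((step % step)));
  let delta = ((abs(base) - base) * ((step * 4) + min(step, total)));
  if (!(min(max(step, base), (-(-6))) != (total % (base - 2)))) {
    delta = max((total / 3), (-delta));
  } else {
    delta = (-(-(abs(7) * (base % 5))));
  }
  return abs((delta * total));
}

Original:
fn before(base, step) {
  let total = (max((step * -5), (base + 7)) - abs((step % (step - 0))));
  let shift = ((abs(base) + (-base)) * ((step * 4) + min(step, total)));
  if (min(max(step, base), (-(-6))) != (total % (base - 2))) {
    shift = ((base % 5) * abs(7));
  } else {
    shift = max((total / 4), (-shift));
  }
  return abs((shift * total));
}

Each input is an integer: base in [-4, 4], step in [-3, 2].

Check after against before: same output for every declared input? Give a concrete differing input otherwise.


Run the pair on base=0, step=-2.
before: total = 10; shift = 0; (min(max(step, base), (-(-6))) != (total % (base - 2))) -> false; shift = 2; return 20
after: scale = 10; total = 10; delta = 0; (!(min(max(step, base), (-(-6))) != (total % (base - 2)))) -> true; delta = 3; return 30
20 and 30 differ, so these are not the same function on this domain.
verdict: not equivalent; witness: base=0, step=-2


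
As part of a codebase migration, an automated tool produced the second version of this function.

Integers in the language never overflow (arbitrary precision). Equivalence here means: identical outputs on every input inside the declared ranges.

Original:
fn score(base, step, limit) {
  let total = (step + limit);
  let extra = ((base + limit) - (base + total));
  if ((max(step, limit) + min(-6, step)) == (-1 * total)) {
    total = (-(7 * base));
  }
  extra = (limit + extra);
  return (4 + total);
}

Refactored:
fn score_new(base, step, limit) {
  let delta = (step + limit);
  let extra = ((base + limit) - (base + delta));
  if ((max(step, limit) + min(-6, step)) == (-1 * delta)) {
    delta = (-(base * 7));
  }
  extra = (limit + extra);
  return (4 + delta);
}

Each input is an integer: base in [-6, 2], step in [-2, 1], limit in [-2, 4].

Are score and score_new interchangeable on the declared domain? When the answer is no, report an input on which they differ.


The two are interchangeable: local variable names differ, and every declared input agrees.
Spot check at base=-4, step=-1, limit=4 — score: total := 3 | extra := 1 | ((max(step, limit) + min(-6, step)) == (-1 * total)): false | extra := 5 | result 7. score_new: delta := 3 | extra := 1 | ((max(step, limit) + min(-6, step)) == (-1 * delta)): false | extra := 5 | result 7. Both give 7.
Every one of the 252 inputs gives matching results.
verdict: equivalent


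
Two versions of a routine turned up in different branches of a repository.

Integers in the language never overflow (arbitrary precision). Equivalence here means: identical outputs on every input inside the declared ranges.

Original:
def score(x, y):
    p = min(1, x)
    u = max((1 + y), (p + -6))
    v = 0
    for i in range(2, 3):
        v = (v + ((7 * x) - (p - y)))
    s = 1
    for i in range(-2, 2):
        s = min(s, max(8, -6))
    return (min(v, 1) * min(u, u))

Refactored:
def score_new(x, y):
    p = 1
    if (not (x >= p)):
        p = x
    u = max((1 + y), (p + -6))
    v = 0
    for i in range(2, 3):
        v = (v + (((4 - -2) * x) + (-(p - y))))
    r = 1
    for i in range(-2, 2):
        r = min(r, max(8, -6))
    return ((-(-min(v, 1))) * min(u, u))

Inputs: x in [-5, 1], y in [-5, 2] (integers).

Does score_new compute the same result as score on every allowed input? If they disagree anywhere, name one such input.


These are not equivalent — on x=-5, y=-5 the outputs split (140 vs 120).
score: p := -5 | u := -4 | v := 0 | iter i=2: | v := -35 | s := 1 | iter i=-2: | s := 1 | iter i=-1: | s := 1 | iter i=0: | s := 1 | iter i=1: | s := 1 | result 140
score_new: p := 1 | (not (x >= p)): true | p := -5 | u := -4 | v := 0 | iter i=2: | v := -30 | r := 1 | iter i=-2: | r := 1 | iter i=-1: | r := 1 | iter i=0: | r := 1 | iter i=1: | r := 1 | result 120
verdict: not equivalent; witness: x=-5, y=-5


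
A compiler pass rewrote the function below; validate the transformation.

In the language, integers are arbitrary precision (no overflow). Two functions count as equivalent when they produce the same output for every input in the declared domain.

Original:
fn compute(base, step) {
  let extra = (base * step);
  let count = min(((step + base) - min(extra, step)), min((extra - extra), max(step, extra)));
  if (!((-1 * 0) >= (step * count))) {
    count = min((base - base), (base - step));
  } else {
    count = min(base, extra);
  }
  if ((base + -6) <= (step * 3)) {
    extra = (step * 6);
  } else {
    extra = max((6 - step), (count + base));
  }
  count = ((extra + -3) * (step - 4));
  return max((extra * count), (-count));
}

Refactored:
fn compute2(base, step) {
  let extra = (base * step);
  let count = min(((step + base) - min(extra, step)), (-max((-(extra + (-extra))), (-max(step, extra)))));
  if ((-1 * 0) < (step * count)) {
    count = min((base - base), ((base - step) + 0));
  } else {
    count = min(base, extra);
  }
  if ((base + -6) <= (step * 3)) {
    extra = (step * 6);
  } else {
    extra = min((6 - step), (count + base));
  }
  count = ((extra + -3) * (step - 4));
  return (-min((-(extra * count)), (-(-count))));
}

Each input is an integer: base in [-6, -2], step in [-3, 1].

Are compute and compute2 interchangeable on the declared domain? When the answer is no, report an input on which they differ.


Run the pair on base=-2, step=-3.
compute: extra = 6; count = -2; (!((-1 * 0) >= (step * count))) -> true; count = 0; ((base + -6) <= (step * 3)) -> false; extra = 9; count = -42; return 42
compute2: extra = 6; count = -2; ((-1 * 0) < (step * count)) -> true; count = 0; ((base + -6) <= (step * 3)) -> false; extra = -2; count = 35; return -35
42 against -35: the behavior changed.
verdict: not equivalent; witness: base=-2, step=-3


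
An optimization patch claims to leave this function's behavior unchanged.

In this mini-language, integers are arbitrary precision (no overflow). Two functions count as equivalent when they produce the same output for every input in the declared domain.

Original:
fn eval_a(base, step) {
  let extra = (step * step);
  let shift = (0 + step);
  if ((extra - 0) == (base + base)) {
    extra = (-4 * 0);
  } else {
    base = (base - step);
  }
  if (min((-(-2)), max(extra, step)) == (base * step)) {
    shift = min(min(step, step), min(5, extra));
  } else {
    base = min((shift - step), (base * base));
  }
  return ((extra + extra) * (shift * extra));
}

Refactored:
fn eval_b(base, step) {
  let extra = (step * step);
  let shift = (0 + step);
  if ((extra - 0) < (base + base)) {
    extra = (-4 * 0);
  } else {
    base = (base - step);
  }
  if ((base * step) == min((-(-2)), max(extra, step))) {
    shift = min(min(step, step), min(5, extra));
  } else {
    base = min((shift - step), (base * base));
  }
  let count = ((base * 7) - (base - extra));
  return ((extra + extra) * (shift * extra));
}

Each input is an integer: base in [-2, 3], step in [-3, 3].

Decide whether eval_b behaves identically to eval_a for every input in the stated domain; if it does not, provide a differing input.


These are not equivalent — on base=1, step=-1 the outputs split (-2 vs 0).
eval_a: extra = 1; shift = -1; ((extra - 0) == (base + base)) -> false; base = 2; (min((-(-2)), max(extra, step)) == (base * step)) -> false; base = 0; return -2
eval_b: extra = 1; shift = -1; ((extra - 0) < (base + base)) -> true; extra = 0; ((base * step) == min((-(-2)), max(extra, step))) -> false; base = 0; count = 0; return 0
verdict: not equivalent; witness: base=1, step=-1


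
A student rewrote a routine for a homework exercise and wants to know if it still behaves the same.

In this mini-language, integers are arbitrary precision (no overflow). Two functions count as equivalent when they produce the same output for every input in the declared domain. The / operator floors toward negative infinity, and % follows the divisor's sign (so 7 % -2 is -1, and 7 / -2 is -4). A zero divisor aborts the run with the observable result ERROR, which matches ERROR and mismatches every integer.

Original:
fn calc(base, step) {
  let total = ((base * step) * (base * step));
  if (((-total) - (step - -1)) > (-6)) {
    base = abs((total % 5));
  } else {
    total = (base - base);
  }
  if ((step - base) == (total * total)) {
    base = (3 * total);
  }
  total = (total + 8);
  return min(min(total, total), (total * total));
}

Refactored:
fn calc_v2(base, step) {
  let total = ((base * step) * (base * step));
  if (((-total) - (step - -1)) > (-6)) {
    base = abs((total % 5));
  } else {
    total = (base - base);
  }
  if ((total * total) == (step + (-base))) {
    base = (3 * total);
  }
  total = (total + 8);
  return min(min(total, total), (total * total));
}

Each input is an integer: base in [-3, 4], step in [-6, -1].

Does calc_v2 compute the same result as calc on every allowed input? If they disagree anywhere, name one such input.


Side by side, the visible changes include: arithmetic usage differs.
As a probe, take base=-1, step=-3: calc runs total becomes 9; next (((-total) - (step - -1)) > (-6)) evaluates to false; next total becomes 0; next ((step - base) == (total * total)) evaluates to false; next total becomes 8; next final value 8; calc_v2 runs total becomes 9; next (((-total) - (step - -1)) > (-6)) evaluates to false; next total becomes 0; next ((total * total) == (step + (-base))) evaluates to false; next total becomes 8; next final value 8; both end at 8.
Across all 48 domain points the two functions coincide.
verdict: equivalent


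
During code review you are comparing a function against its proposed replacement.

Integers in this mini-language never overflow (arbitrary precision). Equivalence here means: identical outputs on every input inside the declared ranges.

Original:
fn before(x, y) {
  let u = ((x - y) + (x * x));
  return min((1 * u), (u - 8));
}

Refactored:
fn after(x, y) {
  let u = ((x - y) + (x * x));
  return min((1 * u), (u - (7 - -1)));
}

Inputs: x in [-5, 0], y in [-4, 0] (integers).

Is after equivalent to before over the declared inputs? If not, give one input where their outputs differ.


Although arithmetic usage differs, and constant usage differs, 30/30 inputs agree.
verdict: equivalent


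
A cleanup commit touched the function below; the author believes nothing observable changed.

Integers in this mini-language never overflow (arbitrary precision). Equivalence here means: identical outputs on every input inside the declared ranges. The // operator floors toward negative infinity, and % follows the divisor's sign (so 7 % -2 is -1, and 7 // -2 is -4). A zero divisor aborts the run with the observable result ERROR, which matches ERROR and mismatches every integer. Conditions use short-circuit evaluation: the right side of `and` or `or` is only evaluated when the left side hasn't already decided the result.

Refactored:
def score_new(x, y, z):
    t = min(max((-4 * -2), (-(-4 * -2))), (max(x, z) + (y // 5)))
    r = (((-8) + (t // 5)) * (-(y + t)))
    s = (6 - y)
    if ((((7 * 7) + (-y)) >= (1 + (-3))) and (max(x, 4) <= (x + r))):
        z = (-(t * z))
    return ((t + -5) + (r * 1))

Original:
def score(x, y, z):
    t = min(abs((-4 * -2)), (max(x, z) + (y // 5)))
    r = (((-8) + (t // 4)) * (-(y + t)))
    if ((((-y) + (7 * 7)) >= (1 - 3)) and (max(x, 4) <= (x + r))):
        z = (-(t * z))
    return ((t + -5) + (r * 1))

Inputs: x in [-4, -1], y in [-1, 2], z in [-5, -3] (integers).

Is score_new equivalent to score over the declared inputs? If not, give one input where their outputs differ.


At x=-4, y=-1, z=-5: score gives -70, score_new gives -64.
verdict: not equivalent; witness: x=-4, y=-1, z=-5


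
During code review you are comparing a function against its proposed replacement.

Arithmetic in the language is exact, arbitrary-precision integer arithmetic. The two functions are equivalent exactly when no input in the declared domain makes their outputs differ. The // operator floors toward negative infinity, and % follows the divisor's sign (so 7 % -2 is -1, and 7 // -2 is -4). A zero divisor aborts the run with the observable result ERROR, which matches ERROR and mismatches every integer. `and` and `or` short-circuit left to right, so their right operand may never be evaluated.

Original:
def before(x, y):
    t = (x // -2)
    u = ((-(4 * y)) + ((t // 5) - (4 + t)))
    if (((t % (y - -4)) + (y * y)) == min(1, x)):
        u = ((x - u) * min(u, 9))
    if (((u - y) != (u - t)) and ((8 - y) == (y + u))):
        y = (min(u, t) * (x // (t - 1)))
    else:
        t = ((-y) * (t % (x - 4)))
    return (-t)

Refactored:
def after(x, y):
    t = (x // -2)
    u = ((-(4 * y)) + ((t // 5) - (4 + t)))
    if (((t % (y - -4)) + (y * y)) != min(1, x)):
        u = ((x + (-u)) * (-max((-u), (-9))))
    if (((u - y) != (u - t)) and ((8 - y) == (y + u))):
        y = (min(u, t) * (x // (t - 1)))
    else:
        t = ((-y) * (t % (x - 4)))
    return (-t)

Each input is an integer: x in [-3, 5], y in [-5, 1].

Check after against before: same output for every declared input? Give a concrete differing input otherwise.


These are not equivalent — on x=5, y=-5 the outputs split (3 vs 0).
before: t=-3, then u=18, then (((t % (y - -4)) + (y * y)) == min(1, x)) is false, then (((u - y) != (u - t)) and ((8 - y) == (y + u))) is true, then y=6, then returns 3
after: t=-3, then u=18, then (((t % (y - -4)) + (y * y)) != min(1, x)) is true, then u=-117, then (((u - y) != (u - t)) and ((8 - y) == (y + u))) is false, then t=0, then returns 0
verdict: not equivalent; witness: x=5, y=-5


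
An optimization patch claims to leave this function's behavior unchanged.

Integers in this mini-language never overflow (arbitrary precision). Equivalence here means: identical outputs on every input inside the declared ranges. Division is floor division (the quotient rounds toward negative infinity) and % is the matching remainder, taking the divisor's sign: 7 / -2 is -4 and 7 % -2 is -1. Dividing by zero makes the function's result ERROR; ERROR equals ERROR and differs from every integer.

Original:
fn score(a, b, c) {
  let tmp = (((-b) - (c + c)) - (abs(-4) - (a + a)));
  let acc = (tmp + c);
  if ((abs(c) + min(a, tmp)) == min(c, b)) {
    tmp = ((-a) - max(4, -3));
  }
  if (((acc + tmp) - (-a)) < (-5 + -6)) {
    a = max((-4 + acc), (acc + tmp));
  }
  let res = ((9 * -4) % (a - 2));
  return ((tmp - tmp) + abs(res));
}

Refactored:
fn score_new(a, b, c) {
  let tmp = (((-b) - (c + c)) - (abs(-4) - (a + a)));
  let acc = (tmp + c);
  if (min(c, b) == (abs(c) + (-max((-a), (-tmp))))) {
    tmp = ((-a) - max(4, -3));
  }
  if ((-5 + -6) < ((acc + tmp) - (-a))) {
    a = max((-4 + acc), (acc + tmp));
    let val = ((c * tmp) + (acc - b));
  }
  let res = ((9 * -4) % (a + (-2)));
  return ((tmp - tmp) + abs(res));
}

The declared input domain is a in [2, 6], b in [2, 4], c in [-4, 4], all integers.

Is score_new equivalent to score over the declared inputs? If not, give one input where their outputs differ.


Try a=2, b=2, c=-4.
score: tmp=6, then acc=2, then ((abs(c) + min(a, tmp)) == min(c, b)) is false, then (((acc + tmp) - (-a)) < (-5 + -6)) is false, then a zero divisor aborts: ERROR
score_new: tmp=6, then acc=2, then (min(c, b) == (abs(c) + (-max((-a), (-tmp))))) is false, then ((-5 + -6) < ((acc + tmp) - (-a))) is true, then a=8, then val=-24, then res=0, then returns 0
ERROR vs 0 — the two versions disagree here.
verdict: not equivalent; witness: a=2, b=2, c=-4


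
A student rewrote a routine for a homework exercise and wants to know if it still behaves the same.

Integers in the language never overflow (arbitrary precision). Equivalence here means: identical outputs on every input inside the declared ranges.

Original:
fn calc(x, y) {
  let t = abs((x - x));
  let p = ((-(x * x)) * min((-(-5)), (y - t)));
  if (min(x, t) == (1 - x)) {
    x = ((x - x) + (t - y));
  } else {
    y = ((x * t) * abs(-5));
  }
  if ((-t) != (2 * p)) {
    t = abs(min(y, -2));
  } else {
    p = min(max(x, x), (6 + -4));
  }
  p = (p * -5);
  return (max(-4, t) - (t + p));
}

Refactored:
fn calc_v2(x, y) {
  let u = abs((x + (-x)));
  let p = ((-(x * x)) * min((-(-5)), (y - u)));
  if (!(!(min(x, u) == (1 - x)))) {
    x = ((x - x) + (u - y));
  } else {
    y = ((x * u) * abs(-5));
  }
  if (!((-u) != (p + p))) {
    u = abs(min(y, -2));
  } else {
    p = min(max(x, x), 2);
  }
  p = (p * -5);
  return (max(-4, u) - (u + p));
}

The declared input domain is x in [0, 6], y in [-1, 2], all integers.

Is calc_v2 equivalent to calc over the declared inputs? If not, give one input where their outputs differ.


Run the pair on x=2, y=-1.
calc: t becomes 0; next p becomes 4; next (min(x, t) == (1 - x)) evaluates to false; next y becomes 0; next ((-t) != (2 * p)) evaluates to true; next t becomes 2; next p becomes -20; next final value 20
calc_v2: u becomes 0; next p becomes 4; next (!(!(min(x, u) == (1 - x)))) evaluates to false; next y becomes 0; next (!((-u) != (p + p))) evaluates to false; next p becomes 2; next p becomes -10; next final value 10
20 != 10, so the rewrite changes behavior.
verdict: not equivalent; witness: x=2, y=-1


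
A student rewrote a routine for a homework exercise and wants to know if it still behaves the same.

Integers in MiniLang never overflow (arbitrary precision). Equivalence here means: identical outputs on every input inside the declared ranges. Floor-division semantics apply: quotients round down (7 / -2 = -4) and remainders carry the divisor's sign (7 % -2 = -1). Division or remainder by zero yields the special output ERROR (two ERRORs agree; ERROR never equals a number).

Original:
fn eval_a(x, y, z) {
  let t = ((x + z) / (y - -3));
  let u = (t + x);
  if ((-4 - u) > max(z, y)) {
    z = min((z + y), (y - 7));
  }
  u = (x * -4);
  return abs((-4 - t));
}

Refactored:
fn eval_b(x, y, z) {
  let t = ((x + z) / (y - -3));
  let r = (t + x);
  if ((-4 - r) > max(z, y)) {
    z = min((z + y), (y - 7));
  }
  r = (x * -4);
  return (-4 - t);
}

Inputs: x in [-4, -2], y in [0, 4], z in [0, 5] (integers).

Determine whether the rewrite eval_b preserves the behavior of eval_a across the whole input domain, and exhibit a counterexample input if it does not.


Not equivalent: x=-4, y=0, z=0 separates them (2 vs -2).
eval_a: t=-2, then u=-6, then ((-4 - u) > max(z, y)) is true, then z=-7, then u=16, then returns 2
eval_b: t=-2, then r=-6, then ((-4 - r) > max(z, y)) is true, then z=-7, then r=16, then returns -2
verdict: not equivalent; witness: x=-4, y=0, z=0


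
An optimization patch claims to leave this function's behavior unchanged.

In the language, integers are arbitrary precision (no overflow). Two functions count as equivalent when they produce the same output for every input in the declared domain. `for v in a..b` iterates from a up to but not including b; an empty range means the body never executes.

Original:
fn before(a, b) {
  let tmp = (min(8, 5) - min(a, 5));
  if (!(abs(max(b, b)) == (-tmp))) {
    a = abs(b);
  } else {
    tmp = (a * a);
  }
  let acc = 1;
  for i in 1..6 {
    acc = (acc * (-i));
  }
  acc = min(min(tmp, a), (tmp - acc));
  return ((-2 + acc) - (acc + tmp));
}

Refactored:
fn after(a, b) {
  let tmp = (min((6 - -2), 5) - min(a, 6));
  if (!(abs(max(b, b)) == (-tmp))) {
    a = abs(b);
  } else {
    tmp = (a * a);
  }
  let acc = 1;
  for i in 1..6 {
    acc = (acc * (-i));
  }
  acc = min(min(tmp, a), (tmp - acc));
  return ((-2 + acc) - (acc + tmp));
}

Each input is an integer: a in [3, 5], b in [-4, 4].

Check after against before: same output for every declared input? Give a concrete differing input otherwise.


Equivalent. The one real change (`5` became `6`) has no effect anywhere in the declared ranges.
Checked all 27 inputs in the declared domain: the outputs agree on every one.
As a probe, take a=5, b=-2: before runs tmp=0, then (!(abs(max(b, b)) == (-tmp))) is true, then a=2, then acc=1, then (i=1), then acc=-1, then (i=2), then acc=2, then (i=3), then acc=-6, then (i=4), then acc=24, then (i=5), then acc=-120, then acc=0, then returns -2; after runs tmp=0, then (!(abs(max(b, b)) == (-tmp))) is true, then a=2, then acc=1, then (i=1), then acc=-1, then (i=2), then acc=2, then (i=3), then acc=-6, then (i=4), then acc=24, then (i=5), then acc=-120, then acc=0, then returns -2; both end at -2.
verdict: equivalent


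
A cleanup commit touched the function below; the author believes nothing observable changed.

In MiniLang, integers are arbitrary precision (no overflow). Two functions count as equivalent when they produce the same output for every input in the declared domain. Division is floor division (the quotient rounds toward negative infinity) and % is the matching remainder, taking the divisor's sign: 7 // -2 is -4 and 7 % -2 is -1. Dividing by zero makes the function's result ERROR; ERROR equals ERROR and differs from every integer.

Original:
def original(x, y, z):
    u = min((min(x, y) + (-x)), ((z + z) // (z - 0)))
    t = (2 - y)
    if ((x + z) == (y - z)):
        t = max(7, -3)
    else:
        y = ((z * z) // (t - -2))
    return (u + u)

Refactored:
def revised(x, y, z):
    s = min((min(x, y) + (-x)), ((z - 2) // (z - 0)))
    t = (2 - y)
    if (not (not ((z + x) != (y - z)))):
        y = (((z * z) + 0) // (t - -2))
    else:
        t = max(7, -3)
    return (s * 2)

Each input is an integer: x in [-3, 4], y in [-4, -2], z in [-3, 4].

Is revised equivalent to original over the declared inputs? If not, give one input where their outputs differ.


Run the pair on x=-3, y=-3, z=1.
original: u becomes 0; next t becomes 5; next ((x + z) == (y - z)) evaluates to false; next y becomes 0; next final value 0
revised: s becomes -1; next t becomes 5; next (not (not ((z + x) != (y - z)))) evaluates to true; next y becomes 0; next final value -2
0 vs -2 — the two versions disagree here.
verdict: not equivalent; witness: x=-3, y=-3, z=1


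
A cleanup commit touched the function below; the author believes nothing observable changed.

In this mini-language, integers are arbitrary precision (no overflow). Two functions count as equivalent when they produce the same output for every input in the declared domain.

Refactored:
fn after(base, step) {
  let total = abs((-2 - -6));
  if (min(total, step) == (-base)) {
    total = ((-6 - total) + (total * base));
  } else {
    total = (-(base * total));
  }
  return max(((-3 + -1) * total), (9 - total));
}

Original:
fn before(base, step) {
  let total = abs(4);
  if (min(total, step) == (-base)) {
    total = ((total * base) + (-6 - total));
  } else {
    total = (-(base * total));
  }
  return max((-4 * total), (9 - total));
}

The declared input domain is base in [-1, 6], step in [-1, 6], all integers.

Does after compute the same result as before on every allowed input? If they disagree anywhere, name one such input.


Although constant usage differs; arithmetic usage differs, 64/64 inputs agree.
verdict: equivalent


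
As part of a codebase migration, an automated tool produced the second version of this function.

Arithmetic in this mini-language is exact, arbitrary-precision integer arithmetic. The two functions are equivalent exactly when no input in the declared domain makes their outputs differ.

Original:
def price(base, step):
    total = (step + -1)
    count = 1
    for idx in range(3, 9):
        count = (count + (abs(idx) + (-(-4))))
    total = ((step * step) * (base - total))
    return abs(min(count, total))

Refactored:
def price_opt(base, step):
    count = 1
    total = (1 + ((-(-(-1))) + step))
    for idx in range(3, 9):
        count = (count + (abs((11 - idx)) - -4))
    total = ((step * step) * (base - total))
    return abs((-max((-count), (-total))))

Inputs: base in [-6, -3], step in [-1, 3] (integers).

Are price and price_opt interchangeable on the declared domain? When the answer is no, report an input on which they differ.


Consider the input base=-6, step=-1.
price: total becomes -2; next count becomes 1; next at idx=3:; next count becomes 8; next at idx=4:; next count becomes 16; next at idx=5:; next count becomes 25; next at idx=6:; next count becomes 35; next at idx=7:; next count becomes 46; next at idx=8:; next count becomes 58; next total becomes -4; next final value 4
price_opt: count becomes 1; next total becomes -1; next at idx=3:; next count becomes 13; next at idx=4:; next count becomes 24; next at idx=5:; next count becomes 34; next at idx=6:; next count becomes 43; next at idx=7:; next count becomes 51; next at idx=8:; next count becomes 58; next total becomes -5; next final value 5
4 and 5 differ, so these are not the same function on this domain.
verdict: not equivalent; witness: base=-6, step=-1


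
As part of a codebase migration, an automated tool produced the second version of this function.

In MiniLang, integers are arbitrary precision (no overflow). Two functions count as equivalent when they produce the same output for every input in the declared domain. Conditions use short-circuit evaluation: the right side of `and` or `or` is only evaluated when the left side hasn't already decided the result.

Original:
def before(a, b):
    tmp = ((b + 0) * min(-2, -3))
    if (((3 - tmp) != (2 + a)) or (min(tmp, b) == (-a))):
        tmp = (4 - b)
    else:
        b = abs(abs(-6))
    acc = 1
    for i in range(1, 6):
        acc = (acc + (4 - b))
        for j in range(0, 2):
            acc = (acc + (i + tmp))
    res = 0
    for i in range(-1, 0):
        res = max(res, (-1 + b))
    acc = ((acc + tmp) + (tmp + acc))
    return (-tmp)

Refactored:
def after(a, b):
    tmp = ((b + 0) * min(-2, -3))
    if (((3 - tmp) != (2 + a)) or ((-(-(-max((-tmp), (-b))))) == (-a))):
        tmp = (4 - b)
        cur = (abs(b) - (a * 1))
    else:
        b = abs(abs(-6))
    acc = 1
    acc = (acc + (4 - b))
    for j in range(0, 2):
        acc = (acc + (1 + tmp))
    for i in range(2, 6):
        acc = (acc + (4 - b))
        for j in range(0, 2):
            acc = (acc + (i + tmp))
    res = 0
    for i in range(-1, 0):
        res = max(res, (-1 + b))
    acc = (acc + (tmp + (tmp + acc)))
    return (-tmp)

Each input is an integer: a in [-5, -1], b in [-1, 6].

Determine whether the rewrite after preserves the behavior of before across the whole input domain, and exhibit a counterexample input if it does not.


The two are interchangeable: arithmetic usage differs; and constant usage differs; and min/max/abs usage differs; and statement counts differ; and local variable names differ; and loop structure differs, and every declared input agrees.
One worked example (a=-1, b=1) — before: tmp=-3, then (((3 - tmp) != (2 + a)) or (min(tmp, b) == (-a))) is true, then tmp=3, then acc=1, then (i=1), then acc=4, then (j=0), then acc=8, then (j=1), then acc=12, then (i=2), then acc=15, then (j=0), then acc=20, then (j=1), then acc=25, then (i=3), then acc=28, then (j=0), then acc=34, then (j=1), then acc=40, then (i=4), then acc=43, then (j=0), then acc=50, then (j=1), then acc=57, then (i=5), then acc=60, then (j=0), then acc=68, then (j=1), then acc=76, then res=0, then (i=-1), then res=0, then acc=158, then returns -3; after: tmp=-3, then (((3 - tmp) != (2 + a)) or ((-(-(-max((-tmp), (-b))))) == (-a))) is true, then tmp=3, then cur=2, then acc=1, then acc=4, then (j=0), then acc=8, then (j=1), then acc=12, then (i=2), then acc=15, then (j=0), then acc=20, then (j=1), then acc=25, then (i=3), then acc=28, then (j=0), then acc=34, then (j=1), then acc=40, then (i=4), then acc=43, then (j=0), then acc=50, then (j=1), then acc=57, then (i=5), then acc=60, then (j=0), then acc=68, then (j=1), then acc=76, then res=0, then (i=-1), then res=0, then acc=158, then returns -3; agreement on -3.
An exhaustive pass over the 40 declared inputs shows identical outputs.
verdict: equivalent


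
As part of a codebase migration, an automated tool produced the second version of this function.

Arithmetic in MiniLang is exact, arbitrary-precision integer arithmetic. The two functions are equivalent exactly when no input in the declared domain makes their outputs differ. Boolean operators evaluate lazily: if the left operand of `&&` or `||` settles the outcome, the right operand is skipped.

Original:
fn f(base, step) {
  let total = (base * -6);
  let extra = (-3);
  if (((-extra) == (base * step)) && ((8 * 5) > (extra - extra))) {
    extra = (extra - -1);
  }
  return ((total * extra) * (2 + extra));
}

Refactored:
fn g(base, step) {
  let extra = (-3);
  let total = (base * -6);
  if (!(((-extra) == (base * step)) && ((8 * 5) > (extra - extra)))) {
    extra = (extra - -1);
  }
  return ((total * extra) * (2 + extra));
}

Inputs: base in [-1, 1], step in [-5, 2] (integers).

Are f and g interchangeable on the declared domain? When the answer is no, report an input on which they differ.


There is a counterexample at base=-1, step=-5: 18 on one side, 0 on the other.
f: total becomes 6; next extra becomes -3; next (((-extra) == (base * step)) && ((8 * 5) > (extra - extra))) evaluates to false; next final value 18
g: extra becomes -3; next total becomes 6; next (!(((-extra) == (base * step)) && ((8 * 5) > (extra - extra)))) evaluates to true; next extra becomes -2; next final value 0
verdict: not equivalent; witness: base=-1, step=-5


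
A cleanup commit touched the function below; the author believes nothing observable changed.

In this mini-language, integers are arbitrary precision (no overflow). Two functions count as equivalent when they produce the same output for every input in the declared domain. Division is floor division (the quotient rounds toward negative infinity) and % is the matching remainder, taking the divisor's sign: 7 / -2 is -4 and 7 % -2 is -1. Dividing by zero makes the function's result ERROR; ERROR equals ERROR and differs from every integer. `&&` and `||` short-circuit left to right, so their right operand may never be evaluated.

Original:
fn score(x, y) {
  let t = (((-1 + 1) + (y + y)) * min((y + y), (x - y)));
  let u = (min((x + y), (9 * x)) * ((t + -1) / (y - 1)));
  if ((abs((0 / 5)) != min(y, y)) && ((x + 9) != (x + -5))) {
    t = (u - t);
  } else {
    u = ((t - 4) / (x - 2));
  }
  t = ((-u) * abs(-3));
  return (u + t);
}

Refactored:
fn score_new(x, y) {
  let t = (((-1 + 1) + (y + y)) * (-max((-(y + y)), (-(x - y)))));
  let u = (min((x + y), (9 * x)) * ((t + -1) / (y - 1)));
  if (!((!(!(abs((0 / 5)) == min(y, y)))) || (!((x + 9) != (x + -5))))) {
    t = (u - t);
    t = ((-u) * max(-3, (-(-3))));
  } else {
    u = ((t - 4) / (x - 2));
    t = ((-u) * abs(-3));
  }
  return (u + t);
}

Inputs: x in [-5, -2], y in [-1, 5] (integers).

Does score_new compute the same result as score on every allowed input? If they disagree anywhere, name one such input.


Equivalent — the differences include arithmetic usage differs; also constant usage differs; also boolean connective usage differs; also min/max/abs usage differs; also statement counts differ; also comparison usage differs, yet no declared input distinguishes the two.
As a probe, take x=-5, y=0: score runs t = 0; u = -45; ((abs((0 / 5)) != min(y, y)) && ((x + 9) != (x + -5))) -> false; u = 0; t = 0; return 0; score_new runs t = 0; u = -45; (!((!(!(abs((0 / 5)) == min(y, y)))) || (!((x + 9) != (x + -5))))) -> false; u = 0; t = 0; return 0; both end at 0.
Checked all 28 inputs in the declared domain: the outputs agree on every one.
verdict: equivalent


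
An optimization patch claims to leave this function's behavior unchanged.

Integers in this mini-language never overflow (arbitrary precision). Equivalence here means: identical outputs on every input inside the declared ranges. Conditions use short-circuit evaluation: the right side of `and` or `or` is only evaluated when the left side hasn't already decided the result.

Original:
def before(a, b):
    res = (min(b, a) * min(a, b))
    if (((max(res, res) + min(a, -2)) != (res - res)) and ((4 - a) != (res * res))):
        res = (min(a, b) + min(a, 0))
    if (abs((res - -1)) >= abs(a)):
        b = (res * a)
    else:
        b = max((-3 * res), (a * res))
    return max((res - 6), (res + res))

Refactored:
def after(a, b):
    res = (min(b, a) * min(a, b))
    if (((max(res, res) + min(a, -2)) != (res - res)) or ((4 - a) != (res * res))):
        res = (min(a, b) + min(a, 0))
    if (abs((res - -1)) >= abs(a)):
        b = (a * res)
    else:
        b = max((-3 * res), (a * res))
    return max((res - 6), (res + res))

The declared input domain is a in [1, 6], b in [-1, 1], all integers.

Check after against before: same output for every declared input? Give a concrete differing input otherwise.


Take a=3, b=-1.
before: res=1, then (((max(res, res) + min(a, -2)) != (res - res)) and ((4 - a) != (res * res))) is false, then (abs((res - -1)) >= abs(a)) is false, then b=3, then returns 2
after: res=1, then (((max(res, res) + min(a, -2)) != (res - res)) or ((4 - a) != (res * res))) is true, then res=-1, then (abs((res - -1)) >= abs(a)) is false, then b=3, then returns -2
2 and -2 differ, so these are not the same function on this domain.
verdict: not equivalent; witness: a=3, b=-1
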